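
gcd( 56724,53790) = 978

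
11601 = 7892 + 3709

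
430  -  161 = 269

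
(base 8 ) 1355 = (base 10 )749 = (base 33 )MN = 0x2ed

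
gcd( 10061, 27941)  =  1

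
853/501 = 853/501 = 1.70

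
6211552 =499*12448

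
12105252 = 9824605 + 2280647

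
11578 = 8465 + 3113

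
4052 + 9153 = 13205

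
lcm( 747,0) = 0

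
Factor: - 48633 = - 3^1 * 13^1 *29^1*43^1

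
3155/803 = 3 + 746/803 = 3.93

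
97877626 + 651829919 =749707545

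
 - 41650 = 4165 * ( - 10) 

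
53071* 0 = 0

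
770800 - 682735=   88065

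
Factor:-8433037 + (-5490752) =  - 3^1*11^1*19^1 *53^1*419^1=-  13923789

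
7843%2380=703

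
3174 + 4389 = 7563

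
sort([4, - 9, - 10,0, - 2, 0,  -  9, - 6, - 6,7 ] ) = [ - 10, - 9,- 9, - 6,-6, -2,0, 0, 4 , 7] 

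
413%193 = 27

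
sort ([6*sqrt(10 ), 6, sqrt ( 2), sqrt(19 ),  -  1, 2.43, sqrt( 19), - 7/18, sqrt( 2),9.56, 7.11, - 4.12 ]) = [ - 4.12, - 1 ,- 7/18 , sqrt(2 ), sqrt(2), 2.43, sqrt( 19), sqrt( 19), 6, 7.11,9.56, 6*sqrt(10)] 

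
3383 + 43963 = 47346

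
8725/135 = 64  +  17/27 = 64.63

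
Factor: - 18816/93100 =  - 2^5* 3^1*5^(  -  2 )*19^( - 1) = - 96/475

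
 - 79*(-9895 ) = 781705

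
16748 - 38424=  - 21676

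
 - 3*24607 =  - 73821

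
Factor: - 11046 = -2^1*3^1*7^1 * 263^1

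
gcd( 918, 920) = 2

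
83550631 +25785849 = 109336480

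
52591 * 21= 1104411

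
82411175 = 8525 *9667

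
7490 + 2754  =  10244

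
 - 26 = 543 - 569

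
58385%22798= 12789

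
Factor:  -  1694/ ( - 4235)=2^1*5^(-1 )=2/5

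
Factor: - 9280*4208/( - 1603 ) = 2^10 * 5^1*7^( - 1)*29^1*229^( -1)*263^1 = 39050240/1603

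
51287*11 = 564157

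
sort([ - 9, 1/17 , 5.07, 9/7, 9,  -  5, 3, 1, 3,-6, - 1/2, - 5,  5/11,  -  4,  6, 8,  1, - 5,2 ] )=[ - 9, - 6, - 5, - 5, - 5,-4, - 1/2, 1/17,5/11, 1, 1, 9/7 , 2, 3,3,5.07,  6,8, 9]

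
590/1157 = 590/1157  =  0.51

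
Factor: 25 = 5^2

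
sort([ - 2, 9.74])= [-2, 9.74 ] 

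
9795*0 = 0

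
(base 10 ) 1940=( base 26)2MG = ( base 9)2585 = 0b11110010100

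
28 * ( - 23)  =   - 644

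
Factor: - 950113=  - 17^1 * 55889^1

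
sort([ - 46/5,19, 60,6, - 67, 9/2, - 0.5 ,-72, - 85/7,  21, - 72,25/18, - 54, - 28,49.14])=[ - 72, - 72, - 67, - 54 , - 28, - 85/7, - 46/5, - 0.5,25/18, 9/2,6 , 19,21,49.14,60 ] 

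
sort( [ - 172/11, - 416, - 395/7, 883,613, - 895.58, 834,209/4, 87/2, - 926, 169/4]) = [-926, - 895.58, -416,-395/7 ,  -  172/11, 169/4, 87/2, 209/4,613,834, 883]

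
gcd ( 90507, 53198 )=1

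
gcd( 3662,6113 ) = 1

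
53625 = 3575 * 15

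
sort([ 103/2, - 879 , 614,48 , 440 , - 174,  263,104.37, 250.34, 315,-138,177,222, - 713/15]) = [ - 879, - 174, - 138, - 713/15, 48,  103/2, 104.37, 177,222,250.34, 263,315,  440,614] 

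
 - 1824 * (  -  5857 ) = 10683168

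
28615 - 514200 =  - 485585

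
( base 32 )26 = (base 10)70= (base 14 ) 50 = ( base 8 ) 106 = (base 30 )2A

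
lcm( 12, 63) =252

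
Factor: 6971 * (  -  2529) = - 3^2*  281^1*6971^1 = -17629659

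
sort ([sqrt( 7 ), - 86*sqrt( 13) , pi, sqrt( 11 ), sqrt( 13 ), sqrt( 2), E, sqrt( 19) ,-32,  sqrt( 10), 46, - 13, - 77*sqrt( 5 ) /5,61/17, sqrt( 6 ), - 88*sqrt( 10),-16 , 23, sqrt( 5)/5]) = [ - 86*sqrt( 13 ), -88*sqrt(10 ) ,-77*sqrt(5 )/5,-32, - 16, -13, sqrt(5)/5,  sqrt (2) , sqrt( 6), sqrt(7), E, pi , sqrt( 10), sqrt( 11),61/17,  sqrt(13) , sqrt( 19 ) , 23,46 ]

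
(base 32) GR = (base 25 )LE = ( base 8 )1033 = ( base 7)1400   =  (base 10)539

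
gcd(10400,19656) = 104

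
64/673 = 64/673 = 0.10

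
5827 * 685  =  3991495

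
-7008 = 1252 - 8260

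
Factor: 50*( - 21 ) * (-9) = 2^1 * 3^3*5^2*  7^1 = 9450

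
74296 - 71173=3123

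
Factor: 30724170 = 2^1 * 3^1*5^1*41^1 * 24979^1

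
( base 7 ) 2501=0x3A4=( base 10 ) 932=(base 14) 4a8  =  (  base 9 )1245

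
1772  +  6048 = 7820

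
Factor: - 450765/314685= - 37^( - 1) * 53^1= -53/37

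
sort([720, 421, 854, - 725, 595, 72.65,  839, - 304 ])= [ - 725, - 304,72.65,421,595,  720, 839 , 854 ] 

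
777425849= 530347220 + 247078629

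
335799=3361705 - 3025906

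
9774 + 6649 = 16423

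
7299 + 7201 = 14500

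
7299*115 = 839385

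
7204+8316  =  15520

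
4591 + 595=5186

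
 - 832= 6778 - 7610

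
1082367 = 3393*319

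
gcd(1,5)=1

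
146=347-201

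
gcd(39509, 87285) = 1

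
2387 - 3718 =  - 1331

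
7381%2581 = 2219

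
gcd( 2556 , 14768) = 284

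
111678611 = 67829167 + 43849444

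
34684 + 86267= 120951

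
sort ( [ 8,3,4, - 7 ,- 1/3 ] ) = [ - 7,- 1/3, 3, 4,  8 ] 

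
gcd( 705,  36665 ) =5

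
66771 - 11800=54971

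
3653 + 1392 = 5045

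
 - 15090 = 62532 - 77622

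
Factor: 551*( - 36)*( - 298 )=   5911128 = 2^3  *  3^2 *19^1*29^1*149^1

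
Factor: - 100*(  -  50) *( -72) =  - 360000 = - 2^6 * 3^2 * 5^4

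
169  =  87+82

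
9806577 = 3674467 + 6132110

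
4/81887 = 4/81887 = 0.00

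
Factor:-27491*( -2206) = 2^1*37^1*743^1 * 1103^1 = 60645146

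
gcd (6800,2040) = 680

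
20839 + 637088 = 657927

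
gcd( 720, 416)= 16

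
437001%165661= 105679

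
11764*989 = 11634596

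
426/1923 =142/641=0.22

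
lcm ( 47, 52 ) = 2444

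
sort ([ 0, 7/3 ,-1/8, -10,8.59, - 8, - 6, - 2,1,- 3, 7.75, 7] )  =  [ - 10,  -  8 , - 6, - 3,- 2, - 1/8, 0 , 1, 7/3,7, 7.75,8.59 ]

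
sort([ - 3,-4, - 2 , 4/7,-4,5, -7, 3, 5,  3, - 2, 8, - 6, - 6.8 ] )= [-7,  -  6.8, - 6, - 4, - 4, - 3,  -  2,-2, 4/7,3,3, 5, 5, 8 ] 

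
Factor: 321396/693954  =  2^1*3^(-2)*71^( - 1 )*181^( - 1)*26783^1 = 53566/115659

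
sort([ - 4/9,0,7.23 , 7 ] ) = [ - 4/9, 0 , 7,  7.23]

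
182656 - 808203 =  - 625547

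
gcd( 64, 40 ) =8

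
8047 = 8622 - 575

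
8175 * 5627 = 46000725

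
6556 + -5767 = 789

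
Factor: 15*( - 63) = - 3^3*5^1*7^1 =- 945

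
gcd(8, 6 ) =2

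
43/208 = 43/208=0.21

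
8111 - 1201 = 6910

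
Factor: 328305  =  3^1*5^1*43^1 *509^1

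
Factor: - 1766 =-2^1* 883^1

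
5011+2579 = 7590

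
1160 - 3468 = -2308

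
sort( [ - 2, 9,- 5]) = [  -  5, - 2,9]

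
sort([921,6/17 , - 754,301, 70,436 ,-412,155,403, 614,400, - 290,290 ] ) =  [ - 754,-412, - 290,6/17,70,155,290, 301,400 , 403,436,614, 921]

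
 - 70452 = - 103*684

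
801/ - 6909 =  - 1 + 2036/2303 = - 0.12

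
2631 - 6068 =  - 3437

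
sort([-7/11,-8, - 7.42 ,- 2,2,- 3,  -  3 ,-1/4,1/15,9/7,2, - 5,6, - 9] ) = [-9, - 8,-7.42, - 5,-3, -3, - 2, - 7/11,-1/4,1/15,9/7,2,2, 6]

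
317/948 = 317/948 = 0.33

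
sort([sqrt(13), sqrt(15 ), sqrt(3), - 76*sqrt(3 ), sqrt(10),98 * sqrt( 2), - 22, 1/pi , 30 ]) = [-76*sqrt(3) , - 22,1/pi, sqrt( 3) , sqrt(10 ),  sqrt ( 13) , sqrt(  15 ), 30,98*sqrt(2) ] 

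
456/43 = 10 + 26/43 = 10.60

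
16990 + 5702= 22692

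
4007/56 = 4007/56 = 71.55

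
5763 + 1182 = 6945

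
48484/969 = 2852/57 = 50.04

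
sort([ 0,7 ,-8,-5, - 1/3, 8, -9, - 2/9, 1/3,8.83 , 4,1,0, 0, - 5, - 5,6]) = [-9, -8, - 5,-5 ,  -  5, - 1/3, - 2/9, 0, 0,0,1/3,1, 4, 6,7, 8 , 8.83] 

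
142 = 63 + 79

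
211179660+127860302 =339039962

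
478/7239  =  478/7239 = 0.07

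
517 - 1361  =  -844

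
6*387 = 2322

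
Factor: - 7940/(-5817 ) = 2^2*3^( - 1 )*5^1*7^(-1) *277^( - 1) *397^1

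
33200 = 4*8300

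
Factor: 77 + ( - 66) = 11 =11^1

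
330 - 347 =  - 17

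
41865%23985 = 17880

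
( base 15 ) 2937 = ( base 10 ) 8827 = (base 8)21173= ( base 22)I55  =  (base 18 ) 1947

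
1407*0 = 0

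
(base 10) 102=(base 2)1100110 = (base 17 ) 60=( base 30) 3C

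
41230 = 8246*5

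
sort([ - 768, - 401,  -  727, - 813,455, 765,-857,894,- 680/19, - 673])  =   [ - 857,- 813, - 768, - 727, - 673, - 401, - 680/19 , 455,765,894]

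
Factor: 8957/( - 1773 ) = - 3^ ( - 2 ) * 13^2*53^1* 197^( - 1 ) 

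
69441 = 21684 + 47757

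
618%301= 16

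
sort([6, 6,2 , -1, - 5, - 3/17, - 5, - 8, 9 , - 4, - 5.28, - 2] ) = [-8,-5.28, - 5, - 5, - 4, -2, - 1, - 3/17, 2, 6, 6,9 ]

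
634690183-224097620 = 410592563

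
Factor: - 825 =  - 3^1*5^2 * 11^1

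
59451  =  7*8493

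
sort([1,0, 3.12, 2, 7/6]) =[0,1, 7/6, 2, 3.12 ] 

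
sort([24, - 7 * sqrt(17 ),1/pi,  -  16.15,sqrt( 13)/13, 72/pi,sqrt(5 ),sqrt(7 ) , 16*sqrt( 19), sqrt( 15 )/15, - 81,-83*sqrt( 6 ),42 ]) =[-83*sqrt( 6 ), - 81, - 7*sqrt(17 ),  -  16.15,sqrt( 15)/15 , sqrt( 13 ) /13,1/pi,sqrt( 5 ),sqrt(7),72/pi,24,42,16*sqrt( 19 )]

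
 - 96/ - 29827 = 96/29827 = 0.00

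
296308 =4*74077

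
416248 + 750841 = 1167089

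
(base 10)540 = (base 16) 21c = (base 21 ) 14f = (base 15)260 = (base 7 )1401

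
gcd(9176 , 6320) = 8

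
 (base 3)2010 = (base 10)57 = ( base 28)21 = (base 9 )63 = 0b111001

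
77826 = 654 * 119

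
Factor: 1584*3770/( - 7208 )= - 746460/901 =-2^2*3^2*5^1*11^1*13^1*17^( - 1)*29^1*53^( - 1 ) 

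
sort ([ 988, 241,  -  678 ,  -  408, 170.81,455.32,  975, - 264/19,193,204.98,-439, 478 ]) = [  -  678, - 439, - 408,-264/19,  170.81 , 193, 204.98, 241 , 455.32, 478, 975, 988] 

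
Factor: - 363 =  - 3^1*11^2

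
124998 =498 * 251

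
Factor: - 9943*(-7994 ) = 2^1*7^1* 61^1 * 163^1*571^1 = 79484342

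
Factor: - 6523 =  - 11^1*593^1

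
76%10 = 6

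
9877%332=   249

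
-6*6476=- 38856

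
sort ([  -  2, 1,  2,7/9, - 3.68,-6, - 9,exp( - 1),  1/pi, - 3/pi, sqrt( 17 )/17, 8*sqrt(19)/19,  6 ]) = [ - 9, - 6, - 3.68, - 2,-3/pi, sqrt( 17)/17, 1/pi,exp (-1),7/9, 1,8*sqrt(19)/19 , 2,6]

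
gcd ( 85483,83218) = 1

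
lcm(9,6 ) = 18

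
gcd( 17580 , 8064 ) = 12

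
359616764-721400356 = - 361783592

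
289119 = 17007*17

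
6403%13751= 6403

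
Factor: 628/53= 2^2*53^( - 1)*157^1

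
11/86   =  11/86 =0.13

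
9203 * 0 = 0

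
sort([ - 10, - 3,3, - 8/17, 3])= [ - 10, - 3  ,- 8/17,3,3]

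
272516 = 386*706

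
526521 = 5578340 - 5051819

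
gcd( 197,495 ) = 1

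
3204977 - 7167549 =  - 3962572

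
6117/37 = 6117/37 =165.32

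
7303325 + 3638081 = 10941406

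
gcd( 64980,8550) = 1710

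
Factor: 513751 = 7^1*23^1*3191^1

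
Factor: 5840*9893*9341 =2^4*5^1*13^1*73^1*761^1 * 9341^1 = 539677395920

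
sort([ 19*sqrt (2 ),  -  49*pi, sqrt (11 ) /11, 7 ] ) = [ - 49*pi,sqrt( 11) /11,7,19*sqrt(2) ]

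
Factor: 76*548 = 41648 = 2^4  *19^1*137^1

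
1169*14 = 16366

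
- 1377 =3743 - 5120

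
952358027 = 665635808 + 286722219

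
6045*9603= 58050135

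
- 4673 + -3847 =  - 8520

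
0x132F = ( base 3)20201220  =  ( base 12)2a13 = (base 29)5oa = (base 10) 4911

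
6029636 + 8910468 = 14940104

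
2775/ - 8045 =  - 555/1609 =- 0.34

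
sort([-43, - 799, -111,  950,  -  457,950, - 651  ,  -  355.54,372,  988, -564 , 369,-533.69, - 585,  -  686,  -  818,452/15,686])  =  [-818, - 799, - 686, - 651,  -  585, - 564,  -  533.69, - 457,  -  355.54,-111, - 43, 452/15,369,372, 686,950,950,988]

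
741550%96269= 67667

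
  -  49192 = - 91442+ 42250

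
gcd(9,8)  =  1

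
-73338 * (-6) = 440028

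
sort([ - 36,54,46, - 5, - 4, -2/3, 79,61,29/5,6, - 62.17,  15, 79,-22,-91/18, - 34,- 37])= [ - 62.17, - 37,-36 ,-34, - 22, - 91/18, - 5, - 4, - 2/3,29/5,6,15,46,54,61, 79,  79] 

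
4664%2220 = 224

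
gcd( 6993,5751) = 27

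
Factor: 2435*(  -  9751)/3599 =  - 5^1*7^2*59^(- 1)*61^( - 1)*199^1*487^1= - 23743685/3599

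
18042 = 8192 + 9850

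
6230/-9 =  - 693 + 7/9= - 692.22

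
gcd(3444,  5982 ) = 6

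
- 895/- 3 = 895/3 = 298.33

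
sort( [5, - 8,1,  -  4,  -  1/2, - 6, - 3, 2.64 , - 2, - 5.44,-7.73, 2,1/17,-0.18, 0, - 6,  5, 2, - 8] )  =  [ - 8, - 8, - 7.73, - 6, - 6,-5.44, - 4, - 3, - 2 , - 1/2, - 0.18, 0 , 1/17,1, 2, 2,2.64, 5,5]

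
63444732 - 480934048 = -417489316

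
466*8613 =4013658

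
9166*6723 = 61623018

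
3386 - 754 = 2632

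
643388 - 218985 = 424403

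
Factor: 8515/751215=1703/150243 = 3^ ( - 1)*13^1  *61^(  -  1 )*131^1*821^( - 1 )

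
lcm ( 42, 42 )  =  42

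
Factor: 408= 2^3 * 3^1 * 17^1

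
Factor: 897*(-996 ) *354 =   -  2^3*3^3 * 13^1*23^1*59^1 * 83^1 =-316267848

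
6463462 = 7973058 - 1509596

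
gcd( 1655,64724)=1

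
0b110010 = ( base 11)46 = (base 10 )50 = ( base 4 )302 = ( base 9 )55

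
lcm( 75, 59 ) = 4425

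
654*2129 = 1392366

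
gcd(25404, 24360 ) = 348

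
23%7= 2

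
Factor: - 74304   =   - 2^6*3^3*43^1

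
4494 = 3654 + 840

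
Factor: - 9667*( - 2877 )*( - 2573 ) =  - 3^1*7^2*31^1*83^1*137^1*1381^1 = - 71560170507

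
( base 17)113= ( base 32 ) 9l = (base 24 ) CL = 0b100110101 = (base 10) 309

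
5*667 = 3335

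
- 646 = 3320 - 3966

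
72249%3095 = 1064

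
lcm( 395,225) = 17775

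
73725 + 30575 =104300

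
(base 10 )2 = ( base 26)2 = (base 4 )2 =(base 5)2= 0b10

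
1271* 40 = 50840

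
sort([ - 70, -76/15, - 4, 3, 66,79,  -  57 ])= [ - 70, - 57  , - 76/15, - 4, 3, 66, 79]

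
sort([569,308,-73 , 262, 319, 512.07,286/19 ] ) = [ - 73, 286/19,  262,308,319  ,  512.07,569 ]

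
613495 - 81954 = 531541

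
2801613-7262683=-4461070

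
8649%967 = 913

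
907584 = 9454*96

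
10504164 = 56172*187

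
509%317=192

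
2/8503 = 2/8503 = 0.00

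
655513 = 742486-86973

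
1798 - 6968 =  - 5170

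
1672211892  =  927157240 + 745054652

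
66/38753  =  6/3523 = 0.00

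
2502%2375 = 127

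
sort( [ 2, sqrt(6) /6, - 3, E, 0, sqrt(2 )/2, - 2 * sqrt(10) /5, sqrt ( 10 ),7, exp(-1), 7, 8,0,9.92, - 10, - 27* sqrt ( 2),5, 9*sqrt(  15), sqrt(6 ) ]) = [-27*sqrt( 2 ), - 10, - 3, - 2*sqrt(10) /5, 0, 0,  exp ( - 1 ),sqrt( 6 )/6 , sqrt ( 2 ) /2, 2, sqrt(6), E, sqrt( 10) , 5 , 7, 7, 8, 9.92, 9*sqrt(15) ]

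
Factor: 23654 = 2^1*11827^1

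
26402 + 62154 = 88556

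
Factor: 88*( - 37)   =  -3256 = - 2^3*11^1*37^1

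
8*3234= 25872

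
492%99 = 96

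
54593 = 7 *7799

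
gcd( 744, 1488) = 744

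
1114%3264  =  1114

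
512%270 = 242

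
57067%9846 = 7837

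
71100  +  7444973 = 7516073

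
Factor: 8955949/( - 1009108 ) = - 2^ ( - 2 )*83^1*107903^1*252277^(-1 )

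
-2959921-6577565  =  -9537486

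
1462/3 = 1462/3=487.33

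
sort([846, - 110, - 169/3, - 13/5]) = [ - 110, - 169/3, - 13/5, 846 ]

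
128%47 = 34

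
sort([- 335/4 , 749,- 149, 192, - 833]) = [ - 833, - 149, - 335/4,192, 749]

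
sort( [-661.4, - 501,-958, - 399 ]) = [ - 958, - 661.4, - 501, - 399]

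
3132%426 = 150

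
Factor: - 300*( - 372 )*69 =7700400= 2^4*3^3*5^2*23^1*31^1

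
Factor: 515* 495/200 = 10197/8 = 2^ ( - 3 )*3^2*11^1*103^1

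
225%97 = 31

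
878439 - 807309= 71130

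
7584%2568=2448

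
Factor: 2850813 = 3^2 * 7^1 *37^1 *1223^1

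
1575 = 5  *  315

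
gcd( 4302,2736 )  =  18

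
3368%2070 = 1298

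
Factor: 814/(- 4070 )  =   - 5^( - 1 ) = - 1/5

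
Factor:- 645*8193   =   - 3^2 * 5^1*43^1*2731^1= - 5284485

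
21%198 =21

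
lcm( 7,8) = 56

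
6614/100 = 66+7/50 =66.14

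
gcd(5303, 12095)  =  1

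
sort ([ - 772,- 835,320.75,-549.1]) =[ - 835, - 772,  -  549.1, 320.75]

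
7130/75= 1426/15 = 95.07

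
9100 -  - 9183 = 18283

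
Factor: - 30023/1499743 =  - 4289/214249 = - 7^( - 1 )*127^ ( - 1 )*241^( - 1)* 4289^1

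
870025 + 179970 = 1049995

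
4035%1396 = 1243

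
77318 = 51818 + 25500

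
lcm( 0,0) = 0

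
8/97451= 8/97451 =0.00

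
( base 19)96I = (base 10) 3381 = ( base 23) 690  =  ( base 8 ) 6465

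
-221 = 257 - 478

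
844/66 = 12 + 26/33 = 12.79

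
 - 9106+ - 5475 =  - 14581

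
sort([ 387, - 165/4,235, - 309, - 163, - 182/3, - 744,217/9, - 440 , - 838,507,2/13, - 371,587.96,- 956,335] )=[-956,- 838,  -  744, - 440, - 371, - 309, - 163, - 182/3, - 165/4,2/13,  217/9,235, 335,387, 507, 587.96 ]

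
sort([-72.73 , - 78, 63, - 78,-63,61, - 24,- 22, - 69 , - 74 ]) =[-78,  -  78, -74,  -  72.73, - 69, - 63, - 24,  -  22, 61, 63] 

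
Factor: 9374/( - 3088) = - 2^ ( - 3)*43^1  *109^1*193^( - 1) =- 4687/1544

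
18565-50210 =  - 31645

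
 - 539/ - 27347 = 539/27347 = 0.02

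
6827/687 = 6827/687   =  9.94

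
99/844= 99/844 = 0.12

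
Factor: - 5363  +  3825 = -2^1*769^1  =  - 1538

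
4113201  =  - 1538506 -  - 5651707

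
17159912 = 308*55714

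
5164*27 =139428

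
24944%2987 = 1048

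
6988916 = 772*9053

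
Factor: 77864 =2^3 * 9733^1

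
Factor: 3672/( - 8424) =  - 3^( -1)*13^( - 1 )* 17^1= -  17/39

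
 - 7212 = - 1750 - 5462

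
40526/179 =226  +  72/179 = 226.40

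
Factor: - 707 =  - 7^1*101^1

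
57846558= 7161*8078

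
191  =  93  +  98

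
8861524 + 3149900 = 12011424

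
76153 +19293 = 95446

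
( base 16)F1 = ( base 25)9g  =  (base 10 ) 241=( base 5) 1431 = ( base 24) a1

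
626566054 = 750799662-124233608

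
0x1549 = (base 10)5449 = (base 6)41121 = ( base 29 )6DQ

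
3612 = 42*86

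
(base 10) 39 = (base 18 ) 23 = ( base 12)33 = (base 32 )17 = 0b100111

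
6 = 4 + 2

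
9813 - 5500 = 4313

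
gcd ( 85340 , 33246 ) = 2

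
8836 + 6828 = 15664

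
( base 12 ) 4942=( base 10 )8258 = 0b10000001000010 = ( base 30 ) 958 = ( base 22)h18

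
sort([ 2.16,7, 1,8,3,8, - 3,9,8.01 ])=[ - 3,1,2.16,3,7 , 8,8,8.01,9] 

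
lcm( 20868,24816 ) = 918192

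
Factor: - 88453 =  - 197^1*449^1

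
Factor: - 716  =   - 2^2*179^1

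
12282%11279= 1003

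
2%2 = 0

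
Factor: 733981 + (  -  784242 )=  - 50261^1 = - 50261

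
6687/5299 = 6687/5299 = 1.26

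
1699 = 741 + 958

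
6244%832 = 420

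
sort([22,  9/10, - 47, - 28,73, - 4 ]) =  [ - 47,-28, - 4,9/10,22,  73 ] 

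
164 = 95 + 69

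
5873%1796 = 485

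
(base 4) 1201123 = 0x185B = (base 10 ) 6235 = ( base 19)H53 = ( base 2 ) 1100001011011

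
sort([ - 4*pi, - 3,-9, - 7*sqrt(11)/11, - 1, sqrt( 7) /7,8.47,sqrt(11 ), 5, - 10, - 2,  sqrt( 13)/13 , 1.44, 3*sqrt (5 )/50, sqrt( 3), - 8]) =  [-4*pi,-10, - 9,- 8, - 3,-7*sqrt( 11 ) /11, -2, - 1, 3*sqrt(5)/50,sqrt( 13)/13, sqrt(7) /7, 1.44, sqrt(3),  sqrt(11 ), 5, 8.47]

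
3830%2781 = 1049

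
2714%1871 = 843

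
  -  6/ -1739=6/1739 = 0.00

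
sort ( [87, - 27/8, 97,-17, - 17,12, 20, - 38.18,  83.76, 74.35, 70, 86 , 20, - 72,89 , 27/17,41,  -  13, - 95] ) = [  -  95,-72, - 38.18 , - 17, - 17,-13,-27/8,27/17,12, 20, 20, 41,70, 74.35,  83.76,86, 87  ,  89,  97]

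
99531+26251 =125782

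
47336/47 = 1007 + 7/47 =1007.15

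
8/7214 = 4/3607=0.00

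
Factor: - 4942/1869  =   - 2^1*3^( - 1)*89^(-1 )*353^1= - 706/267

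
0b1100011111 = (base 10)799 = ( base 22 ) 1e7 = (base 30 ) QJ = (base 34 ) NH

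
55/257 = 55/257 =0.21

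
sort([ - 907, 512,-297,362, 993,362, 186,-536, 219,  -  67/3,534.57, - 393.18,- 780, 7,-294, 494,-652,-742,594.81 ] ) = [ - 907, - 780, - 742 , - 652 , - 536, - 393.18,-297,-294  ,-67/3, 7,  186, 219, 362, 362, 494, 512 , 534.57,  594.81, 993]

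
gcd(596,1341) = 149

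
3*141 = 423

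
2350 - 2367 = - 17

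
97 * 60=5820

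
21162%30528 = 21162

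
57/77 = 57/77 = 0.74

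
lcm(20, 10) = 20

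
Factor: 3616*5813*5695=119707806560 = 2^5*5^1*17^1 * 67^1*113^1*5813^1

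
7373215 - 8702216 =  - 1329001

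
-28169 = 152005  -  180174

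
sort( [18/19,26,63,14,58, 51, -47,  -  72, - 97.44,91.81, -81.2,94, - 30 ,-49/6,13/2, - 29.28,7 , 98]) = [  -  97.44, - 81.2,  -  72, -47,  -  30,- 29.28, -49/6,18/19,13/2,7,14,26, 51,58,63,91.81,94,98]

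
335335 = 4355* 77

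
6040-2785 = 3255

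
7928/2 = 3964=3964.00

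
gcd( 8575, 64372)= 7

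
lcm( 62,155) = 310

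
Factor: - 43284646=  -2^1*29^1*746287^1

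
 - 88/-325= 88/325 = 0.27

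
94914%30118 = 4560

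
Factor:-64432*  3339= -2^4*3^2*7^1*53^1*4027^1 = -215138448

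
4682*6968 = 32624176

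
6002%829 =199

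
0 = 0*552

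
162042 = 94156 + 67886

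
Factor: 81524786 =2^1*7^1*223^1 * 26113^1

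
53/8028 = 53/8028= 0.01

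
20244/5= 20244/5 = 4048.80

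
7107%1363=292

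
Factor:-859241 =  - 29^1*29629^1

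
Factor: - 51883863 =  - 3^1*31^1*557891^1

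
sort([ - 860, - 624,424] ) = [ - 860 ,-624,424 ] 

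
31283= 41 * 763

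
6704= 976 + 5728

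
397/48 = 397/48=8.27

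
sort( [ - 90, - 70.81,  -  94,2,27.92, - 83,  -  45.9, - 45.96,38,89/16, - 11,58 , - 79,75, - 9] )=[ - 94, - 90, - 83,-79,-70.81 ,  -  45.96, - 45.9, - 11, - 9,2, 89/16,27.92, 38, 58,75 ]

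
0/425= 0 = 0.00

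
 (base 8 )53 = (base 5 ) 133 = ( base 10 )43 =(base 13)34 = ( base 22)1l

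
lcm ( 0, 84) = 0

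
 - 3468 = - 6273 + 2805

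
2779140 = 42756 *65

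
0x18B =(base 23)H4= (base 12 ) 28b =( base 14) 203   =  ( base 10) 395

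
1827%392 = 259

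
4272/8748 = 356/729 = 0.49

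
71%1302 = 71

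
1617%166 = 123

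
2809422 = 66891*42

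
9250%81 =16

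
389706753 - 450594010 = - 60887257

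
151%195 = 151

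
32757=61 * 537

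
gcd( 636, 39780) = 12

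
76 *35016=2661216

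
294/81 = 98/27  =  3.63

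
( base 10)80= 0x50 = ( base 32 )2G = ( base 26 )32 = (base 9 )88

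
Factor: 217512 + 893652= 2^2 * 3^1*29^1*31^1*103^1= 1111164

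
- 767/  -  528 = 1 + 239/528 = 1.45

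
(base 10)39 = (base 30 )19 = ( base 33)16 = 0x27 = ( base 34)15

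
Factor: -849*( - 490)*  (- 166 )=  -  69057660 = - 2^2*3^1*5^1*7^2*83^1*283^1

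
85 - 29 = 56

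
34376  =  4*8594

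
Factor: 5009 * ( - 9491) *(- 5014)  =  2^1 * 23^1 * 109^1*5009^1 * 9491^1 = 238367660866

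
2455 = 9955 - 7500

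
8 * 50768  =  406144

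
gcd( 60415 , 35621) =1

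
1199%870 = 329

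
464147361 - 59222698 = 404924663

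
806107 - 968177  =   - 162070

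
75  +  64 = 139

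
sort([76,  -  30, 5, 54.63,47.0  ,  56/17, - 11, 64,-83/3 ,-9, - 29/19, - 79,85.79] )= [- 79,-30 , - 83/3, - 11,- 9, - 29/19 , 56/17,5, 47.0,54.63,64,76,  85.79]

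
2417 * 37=89429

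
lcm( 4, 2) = 4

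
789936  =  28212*28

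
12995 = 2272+10723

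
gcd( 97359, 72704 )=1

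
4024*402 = 1617648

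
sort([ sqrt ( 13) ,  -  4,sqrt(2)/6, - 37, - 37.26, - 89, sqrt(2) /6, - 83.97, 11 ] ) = [ - 89, - 83.97, - 37.26, - 37 , - 4,sqrt (2)/6, sqrt(2) /6, sqrt(13), 11 ]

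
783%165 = 123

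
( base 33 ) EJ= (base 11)3a8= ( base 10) 481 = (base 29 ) gh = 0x1E1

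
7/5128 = 7/5128 = 0.00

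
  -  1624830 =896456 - 2521286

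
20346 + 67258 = 87604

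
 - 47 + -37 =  - 84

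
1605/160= 321/32=10.03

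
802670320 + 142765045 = 945435365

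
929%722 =207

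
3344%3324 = 20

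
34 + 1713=1747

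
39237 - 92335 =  - 53098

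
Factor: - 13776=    - 2^4*3^1*7^1 * 41^1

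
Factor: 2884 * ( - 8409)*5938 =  - 144005739528 = - 2^3 * 3^1 * 7^1*103^1*2803^1 * 2969^1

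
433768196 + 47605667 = 481373863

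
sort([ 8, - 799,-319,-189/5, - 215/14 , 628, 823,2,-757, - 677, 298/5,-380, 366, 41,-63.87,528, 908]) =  [ - 799,-757,-677, - 380,-319,-63.87,-189/5, - 215/14,2, 8, 41,298/5, 366,  528,  628,  823,  908 ] 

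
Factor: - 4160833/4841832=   -  2^( - 3 ) * 3^( -1) * 29^1*143477^1 * 201743^( - 1)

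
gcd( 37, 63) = 1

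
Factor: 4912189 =83^1 *59183^1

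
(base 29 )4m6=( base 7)14454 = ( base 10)4008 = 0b111110101000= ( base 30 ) 4di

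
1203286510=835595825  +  367690685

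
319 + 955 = 1274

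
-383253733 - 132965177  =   - 516218910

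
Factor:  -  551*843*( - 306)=142134858 = 2^1*3^3* 17^1 * 19^1 * 29^1*281^1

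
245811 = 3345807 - 3099996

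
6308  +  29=6337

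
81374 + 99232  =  180606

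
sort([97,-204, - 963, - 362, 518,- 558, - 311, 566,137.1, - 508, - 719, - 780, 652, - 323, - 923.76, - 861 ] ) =[ - 963, - 923.76, - 861,  -  780, - 719, - 558,-508,-362,-323, - 311, - 204, 97, 137.1, 518, 566,652] 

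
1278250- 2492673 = -1214423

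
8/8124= 2/2031 = 0.00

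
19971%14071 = 5900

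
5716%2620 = 476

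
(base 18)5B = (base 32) 35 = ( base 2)1100101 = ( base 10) 101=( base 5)401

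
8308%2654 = 346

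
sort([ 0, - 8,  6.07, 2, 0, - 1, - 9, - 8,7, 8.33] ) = [ - 9,-8, - 8, - 1, 0, 0,2, 6.07,  7, 8.33 ]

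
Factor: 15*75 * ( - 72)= - 2^3*3^4*5^3 = - 81000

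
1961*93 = 182373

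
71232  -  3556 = 67676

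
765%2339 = 765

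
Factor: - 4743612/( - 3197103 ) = 2^2*3^1*7^ ( - 3 )*13^(-1)*17^1 * 23^1*239^( - 1)*337^1 = 1581204/1065701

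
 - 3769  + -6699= - 10468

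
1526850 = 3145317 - 1618467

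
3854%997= 863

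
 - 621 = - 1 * 621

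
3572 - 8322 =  - 4750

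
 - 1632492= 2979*( - 548)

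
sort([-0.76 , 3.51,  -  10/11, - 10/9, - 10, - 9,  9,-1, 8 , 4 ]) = [ - 10,-9, - 10/9, - 1,-10/11, - 0.76, 3.51, 4 , 8,9]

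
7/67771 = 7/67771=   0.00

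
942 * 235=221370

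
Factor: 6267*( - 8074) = -50599758 = - 2^1*3^1*11^1*367^1*2089^1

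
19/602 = 19/602 = 0.03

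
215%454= 215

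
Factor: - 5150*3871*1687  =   - 2^1* 5^2*7^3*79^1 * 103^1* 241^1 =- 33631441550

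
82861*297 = 24609717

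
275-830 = -555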